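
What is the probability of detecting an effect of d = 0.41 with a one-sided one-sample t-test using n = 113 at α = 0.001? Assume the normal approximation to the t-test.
Power ≈ 0.90

Power calculation (one-sample t-test, normal approximation):
z_β = d · √n - z_α
z_β = 0.41 · √113 - 3.090
z_β = 0.41 · 10.630 - 3.090
z_β = 1.268

Power = Φ(z_β) = Φ(1.268) ≈ 0.898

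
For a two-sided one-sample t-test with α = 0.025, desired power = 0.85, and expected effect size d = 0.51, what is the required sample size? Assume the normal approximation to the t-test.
n = 42

Sample size formula (one-sample t-test, normal approximation):
n = ((z_{α/2} + z_β) / d)²

z_{α/2} = 2.241 (for α = 0.025, two-sided)
z_β = 1.036 (for power = 0.85)
d = 0.51

n = ((2.241 + 1.036) / 0.51)²
n = (6.425)²
n ≈ 41.28
Round up to the next whole number: n = 42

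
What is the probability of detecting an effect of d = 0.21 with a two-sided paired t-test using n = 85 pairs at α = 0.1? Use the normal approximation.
Power ≈ 0.61

Power calculation (paired t-test, normal approximation):
z_β = d · √n - z_{α/2}
z_β = 0.21 · √85 - 1.645
z_β = 0.21 · 9.220 - 1.645
z_β = 0.291

Power = Φ(z_β) = Φ(0.291) ≈ 0.615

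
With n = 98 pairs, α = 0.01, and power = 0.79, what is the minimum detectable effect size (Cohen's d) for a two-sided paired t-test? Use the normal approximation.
d ≈ 0.34

Minimum detectable effect (paired t-test, normal approximation):
d = (z_{α/2} + z_β) / √n
d = (2.576 + 0.806) / √98
d = 3.382 / 9.899
d ≈ 0.34

By Cohen's convention (0.2 small / 0.5 medium / 0.8 large): small effect.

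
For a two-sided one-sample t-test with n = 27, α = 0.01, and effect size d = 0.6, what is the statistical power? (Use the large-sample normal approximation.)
Power ≈ 0.71

Power calculation (one-sample t-test, normal approximation):
z_β = d · √n - z_{α/2}
z_β = 0.6 · √27 - 2.576
z_β = 0.6 · 5.196 - 2.576
z_β = 0.542

Power = Φ(z_β) = Φ(0.542) ≈ 0.706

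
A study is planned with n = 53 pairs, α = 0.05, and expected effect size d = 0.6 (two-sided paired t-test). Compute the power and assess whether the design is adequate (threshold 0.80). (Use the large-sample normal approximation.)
Power ≈ 0.99; the study is adequately powered (power ≥ 0.80)

Power calculation (paired t-test, normal approximation):
z_β = d · √n - z_{α/2}
z_β = 0.6 · √53 - 1.960
z_β = 0.6 · 7.280 - 1.960
z_β = 2.408

Power = Φ(z_β) = Φ(2.408) ≈ 0.992

Effect size d = 0.6 is medium by Cohen's convention (0.2/0.5/0.8).

Threshold: power ≥ 0.80 is conventionally adequate.
Power ≈ 0.99 → the study is adequately powered (power ≥ 0.80).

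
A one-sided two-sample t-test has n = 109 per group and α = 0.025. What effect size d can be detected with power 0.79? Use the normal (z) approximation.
d ≈ 0.37

Minimum detectable effect (two-sample t-test, normal approximation):
d = (z_α + z_β) / √(n/2)
d = (1.960 + 0.806) / √(109/2)
d = 2.766 / 7.382
d ≈ 0.37

By Cohen's convention (0.2 small / 0.5 medium / 0.8 large): small effect.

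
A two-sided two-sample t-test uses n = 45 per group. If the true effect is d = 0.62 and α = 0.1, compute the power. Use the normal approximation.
Power ≈ 0.90

Power calculation (two-sample t-test, normal approximation):
z_β = d · √(n/2) - z_{α/2}
z_β = 0.62 · √(45/2) - 1.645
z_β = 0.62 · 4.743 - 1.645
z_β = 1.296

Power = Φ(z_β) = Φ(1.296) ≈ 0.903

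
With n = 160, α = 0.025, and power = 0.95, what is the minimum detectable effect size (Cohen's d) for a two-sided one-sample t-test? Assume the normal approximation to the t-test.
d ≈ 0.31

Minimum detectable effect (one-sample t-test, normal approximation):
d = (z_{α/2} + z_β) / √n
d = (2.241 + 1.645) / √160
d = 3.886 / 12.649
d ≈ 0.31

By Cohen's convention (0.2 small / 0.5 medium / 0.8 large): small effect.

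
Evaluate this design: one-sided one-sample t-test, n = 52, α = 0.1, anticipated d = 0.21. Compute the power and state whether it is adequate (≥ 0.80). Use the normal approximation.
Power ≈ 0.59; the study is underpowered (power < 0.80)

Power calculation (one-sample t-test, normal approximation):
z_β = d · √n - z_α
z_β = 0.21 · √52 - 1.282
z_β = 0.21 · 7.211 - 1.282
z_β = 0.233

Power = Φ(z_β) = Φ(0.233) ≈ 0.592

Effect size d = 0.21 is small by Cohen's convention (0.2/0.5/0.8).

Threshold: power ≥ 0.80 is conventionally adequate.
Power ≈ 0.59 → the study is underpowered (power < 0.80).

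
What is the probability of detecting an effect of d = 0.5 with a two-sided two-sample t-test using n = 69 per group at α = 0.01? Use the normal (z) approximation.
Power ≈ 0.64

Power calculation (two-sample t-test, normal approximation):
z_β = d · √(n/2) - z_{α/2}
z_β = 0.5 · √(69/2) - 2.576
z_β = 0.5 · 5.874 - 2.576
z_β = 0.361

Power = Φ(z_β) = Φ(0.361) ≈ 0.641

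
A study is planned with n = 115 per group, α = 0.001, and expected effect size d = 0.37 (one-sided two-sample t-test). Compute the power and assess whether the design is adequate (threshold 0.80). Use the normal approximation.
Power ≈ 0.39; the study is underpowered (power < 0.80)

Power calculation (two-sample t-test, normal approximation):
z_β = d · √(n/2) - z_α
z_β = 0.37 · √(115/2) - 3.090
z_β = 0.37 · 7.583 - 3.090
z_β = -0.285

Power = Φ(z_β) = Φ(-0.285) ≈ 0.388

Effect size d = 0.37 is small by Cohen's convention (0.2/0.5/0.8).

Threshold: power ≥ 0.80 is conventionally adequate.
Power ≈ 0.39 → the study is underpowered (power < 0.80).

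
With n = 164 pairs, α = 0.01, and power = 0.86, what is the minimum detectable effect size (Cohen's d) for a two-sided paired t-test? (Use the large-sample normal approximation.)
d ≈ 0.29

Minimum detectable effect (paired t-test, normal approximation):
d = (z_{α/2} + z_β) / √n
d = (2.576 + 1.080) / √164
d = 3.656 / 12.806
d ≈ 0.29

By Cohen's convention (0.2 small / 0.5 medium / 0.8 large): small effect.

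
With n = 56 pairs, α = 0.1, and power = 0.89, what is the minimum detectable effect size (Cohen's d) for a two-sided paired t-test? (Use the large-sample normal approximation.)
d ≈ 0.38

Minimum detectable effect (paired t-test, normal approximation):
d = (z_{α/2} + z_β) / √n
d = (1.645 + 1.227) / √56
d = 2.871 / 7.483
d ≈ 0.38

By Cohen's convention (0.2 small / 0.5 medium / 0.8 large): small effect.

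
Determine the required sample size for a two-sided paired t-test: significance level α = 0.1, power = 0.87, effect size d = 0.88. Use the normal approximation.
n = 10 pairs

Sample size formula (paired t-test, normal approximation):
n = ((z_{α/2} + z_β) / d)²

z_{α/2} = 1.645 (for α = 0.1, two-sided)
z_β = 1.126 (for power = 0.87)
d = 0.88

n = ((1.645 + 1.126) / 0.88)²
n = (3.149)²
n ≈ 9.92
Round up to the next whole number: n = 10 pairs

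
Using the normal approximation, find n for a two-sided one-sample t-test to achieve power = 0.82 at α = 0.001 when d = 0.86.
n = 24

Sample size formula (one-sample t-test, normal approximation):
n = ((z_{α/2} + z_β) / d)²

z_{α/2} = 3.291 (for α = 0.001, two-sided)
z_β = 0.915 (for power = 0.82)
d = 0.86

n = ((3.291 + 0.915) / 0.86)²
n = (4.891)²
n ≈ 23.92
Round up to the next whole number: n = 24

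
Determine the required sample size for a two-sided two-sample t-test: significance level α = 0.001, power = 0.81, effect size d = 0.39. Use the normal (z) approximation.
n = 229 per group

Sample size formula (two-sample t-test, normal approximation):
n = 2 · ((z_{α/2} + z_β) / d)²

z_{α/2} = 3.291 (for α = 0.001, two-sided)
z_β = 0.878 (for power = 0.81)
d = 0.39

n = 2 · ((3.291 + 0.878) / 0.39)²
n = 2 · (10.690)²
n ≈ 228.55
Round up to the next whole number: n = 229 per group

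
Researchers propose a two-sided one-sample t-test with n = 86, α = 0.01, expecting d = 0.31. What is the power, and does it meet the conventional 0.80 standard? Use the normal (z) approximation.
Power ≈ 0.62; the study is underpowered (power < 0.80)

Power calculation (one-sample t-test, normal approximation):
z_β = d · √n - z_{α/2}
z_β = 0.31 · √86 - 2.576
z_β = 0.31 · 9.274 - 2.576
z_β = 0.299

Power = Φ(z_β) = Φ(0.299) ≈ 0.618

Effect size d = 0.31 is small by Cohen's convention (0.2/0.5/0.8).

Threshold: power ≥ 0.80 is conventionally adequate.
Power ≈ 0.62 → the study is underpowered (power < 0.80).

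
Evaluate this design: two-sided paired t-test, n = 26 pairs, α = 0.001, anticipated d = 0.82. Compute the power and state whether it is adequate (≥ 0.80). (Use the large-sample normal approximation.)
Power ≈ 0.81; the study is adequately powered (power ≥ 0.80)

Power calculation (paired t-test, normal approximation):
z_β = d · √n - z_{α/2}
z_β = 0.82 · √26 - 3.291
z_β = 0.82 · 5.099 - 3.291
z_β = 0.891

Power = Φ(z_β) = Φ(0.891) ≈ 0.813

Effect size d = 0.82 is large by Cohen's convention (0.2/0.5/0.8).

Threshold: power ≥ 0.80 is conventionally adequate.
Power ≈ 0.81 → the study is adequately powered (power ≥ 0.80).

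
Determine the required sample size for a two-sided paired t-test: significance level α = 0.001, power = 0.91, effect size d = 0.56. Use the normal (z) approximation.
n = 69 pairs

Sample size formula (paired t-test, normal approximation):
n = ((z_{α/2} + z_β) / d)²

z_{α/2} = 3.291 (for α = 0.001, two-sided)
z_β = 1.341 (for power = 0.91)
d = 0.56

n = ((3.291 + 1.341) / 0.56)²
n = (8.271)²
n ≈ 68.41
Round up to the next whole number: n = 69 pairs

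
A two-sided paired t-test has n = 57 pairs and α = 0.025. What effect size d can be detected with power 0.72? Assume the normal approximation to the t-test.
d ≈ 0.37

Minimum detectable effect (paired t-test, normal approximation):
d = (z_{α/2} + z_β) / √n
d = (2.241 + 0.583) / √57
d = 2.824 / 7.550
d ≈ 0.37

By Cohen's convention (0.2 small / 0.5 medium / 0.8 large): small effect.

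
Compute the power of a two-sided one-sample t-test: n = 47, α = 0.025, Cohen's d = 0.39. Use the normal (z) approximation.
Power ≈ 0.67

Power calculation (one-sample t-test, normal approximation):
z_β = d · √n - z_{α/2}
z_β = 0.39 · √47 - 2.241
z_β = 0.39 · 6.856 - 2.241
z_β = 0.432

Power = Φ(z_β) = Φ(0.432) ≈ 0.667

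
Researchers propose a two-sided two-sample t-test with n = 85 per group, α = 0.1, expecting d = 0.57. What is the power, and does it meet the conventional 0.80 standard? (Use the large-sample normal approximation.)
Power ≈ 0.98; the study is adequately powered (power ≥ 0.80)

Power calculation (two-sample t-test, normal approximation):
z_β = d · √(n/2) - z_{α/2}
z_β = 0.57 · √(85/2) - 1.645
z_β = 0.57 · 6.519 - 1.645
z_β = 2.071

Power = Φ(z_β) = Φ(2.071) ≈ 0.981

Effect size d = 0.57 is medium by Cohen's convention (0.2/0.5/0.8).

Threshold: power ≥ 0.80 is conventionally adequate.
Power ≈ 0.98 → the study is adequately powered (power ≥ 0.80).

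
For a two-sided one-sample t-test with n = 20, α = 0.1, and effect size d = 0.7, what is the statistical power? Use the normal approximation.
Power ≈ 0.93

Power calculation (one-sample t-test, normal approximation):
z_β = d · √n - z_{α/2}
z_β = 0.7 · √20 - 1.645
z_β = 0.7 · 4.472 - 1.645
z_β = 1.486

Power = Φ(z_β) = Φ(1.486) ≈ 0.931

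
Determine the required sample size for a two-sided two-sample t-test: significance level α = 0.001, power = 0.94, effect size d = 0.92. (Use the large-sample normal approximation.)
n = 56 per group

Sample size formula (two-sample t-test, normal approximation):
n = 2 · ((z_{α/2} + z_β) / d)²

z_{α/2} = 3.291 (for α = 0.001, two-sided)
z_β = 1.555 (for power = 0.94)
d = 0.92

n = 2 · ((3.291 + 1.555) / 0.92)²
n = 2 · (5.267)²
n ≈ 55.48
Round up to the next whole number: n = 56 per group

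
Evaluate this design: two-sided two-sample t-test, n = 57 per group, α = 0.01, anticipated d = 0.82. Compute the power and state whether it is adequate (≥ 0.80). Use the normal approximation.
Power ≈ 0.96; the study is adequately powered (power ≥ 0.80)

Power calculation (two-sample t-test, normal approximation):
z_β = d · √(n/2) - z_{α/2}
z_β = 0.82 · √(57/2) - 2.576
z_β = 0.82 · 5.339 - 2.576
z_β = 1.802

Power = Φ(z_β) = Φ(1.802) ≈ 0.964

Effect size d = 0.82 is large by Cohen's convention (0.2/0.5/0.8).

Threshold: power ≥ 0.80 is conventionally adequate.
Power ≈ 0.96 → the study is adequately powered (power ≥ 0.80).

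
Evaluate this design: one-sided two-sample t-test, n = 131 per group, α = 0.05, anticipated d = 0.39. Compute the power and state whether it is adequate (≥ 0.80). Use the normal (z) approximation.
Power ≈ 0.93; the study is adequately powered (power ≥ 0.80)

Power calculation (two-sample t-test, normal approximation):
z_β = d · √(n/2) - z_α
z_β = 0.39 · √(131/2) - 1.645
z_β = 0.39 · 8.093 - 1.645
z_β = 1.511

Power = Φ(z_β) = Φ(1.511) ≈ 0.935

Effect size d = 0.39 is small by Cohen's convention (0.2/0.5/0.8).

Threshold: power ≥ 0.80 is conventionally adequate.
Power ≈ 0.93 → the study is adequately powered (power ≥ 0.80).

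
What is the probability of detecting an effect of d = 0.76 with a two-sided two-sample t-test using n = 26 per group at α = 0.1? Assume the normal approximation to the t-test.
Power ≈ 0.86

Power calculation (two-sample t-test, normal approximation):
z_β = d · √(n/2) - z_{α/2}
z_β = 0.76 · √(26/2) - 1.645
z_β = 0.76 · 3.606 - 1.645
z_β = 1.095

Power = Φ(z_β) = Φ(1.095) ≈ 0.863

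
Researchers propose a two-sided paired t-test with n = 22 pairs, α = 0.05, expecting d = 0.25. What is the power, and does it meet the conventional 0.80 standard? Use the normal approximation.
Power ≈ 0.22; the study is underpowered (power < 0.80)

Power calculation (paired t-test, normal approximation):
z_β = d · √n - z_{α/2}
z_β = 0.25 · √22 - 1.960
z_β = 0.25 · 4.690 - 1.960
z_β = -0.787

Power = Φ(z_β) = Φ(-0.787) ≈ 0.216

Effect size d = 0.25 is small by Cohen's convention (0.2/0.5/0.8).

Threshold: power ≥ 0.80 is conventionally adequate.
Power ≈ 0.22 → the study is underpowered (power < 0.80).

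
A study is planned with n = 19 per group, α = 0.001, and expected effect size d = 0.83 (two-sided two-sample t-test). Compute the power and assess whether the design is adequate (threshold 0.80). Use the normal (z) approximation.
Power ≈ 0.23; the study is underpowered (power < 0.80)

Power calculation (two-sample t-test, normal approximation):
z_β = d · √(n/2) - z_{α/2}
z_β = 0.83 · √(19/2) - 3.291
z_β = 0.83 · 3.082 - 3.291
z_β = -0.732

Power = Φ(z_β) = Φ(-0.732) ≈ 0.232

Effect size d = 0.83 is large by Cohen's convention (0.2/0.5/0.8).

Threshold: power ≥ 0.80 is conventionally adequate.
Power ≈ 0.23 → the study is underpowered (power < 0.80).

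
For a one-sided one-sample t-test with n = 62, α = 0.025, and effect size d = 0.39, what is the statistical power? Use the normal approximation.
Power ≈ 0.87

Power calculation (one-sample t-test, normal approximation):
z_β = d · √n - z_α
z_β = 0.39 · √62 - 1.960
z_β = 0.39 · 7.874 - 1.960
z_β = 1.111

Power = Φ(z_β) = Φ(1.111) ≈ 0.867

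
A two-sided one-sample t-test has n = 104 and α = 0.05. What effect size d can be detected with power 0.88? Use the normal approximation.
d ≈ 0.31

Minimum detectable effect (one-sample t-test, normal approximation):
d = (z_{α/2} + z_β) / √n
d = (1.960 + 1.175) / √104
d = 3.135 / 10.198
d ≈ 0.31

By Cohen's convention (0.2 small / 0.5 medium / 0.8 large): small effect.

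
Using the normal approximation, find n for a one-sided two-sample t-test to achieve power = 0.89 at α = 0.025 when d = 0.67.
n = 46 per group

Sample size formula (two-sample t-test, normal approximation):
n = 2 · ((z_α + z_β) / d)²

z_α = 1.960 (for α = 0.025, one-sided)
z_β = 1.227 (for power = 0.89)
d = 0.67

n = 2 · ((1.960 + 1.227) / 0.67)²
n = 2 · (4.757)²
n ≈ 45.26
Round up to the next whole number: n = 46 per group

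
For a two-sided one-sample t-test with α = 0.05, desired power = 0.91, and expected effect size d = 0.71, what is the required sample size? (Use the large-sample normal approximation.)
n = 22

Sample size formula (one-sample t-test, normal approximation):
n = ((z_{α/2} + z_β) / d)²

z_{α/2} = 1.960 (for α = 0.05, two-sided)
z_β = 1.341 (for power = 0.91)
d = 0.71

n = ((1.960 + 1.341) / 0.71)²
n = (4.649)²
n ≈ 21.61
Round up to the next whole number: n = 22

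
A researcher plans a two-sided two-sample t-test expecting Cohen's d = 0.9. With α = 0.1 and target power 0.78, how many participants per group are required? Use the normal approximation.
n = 15 per group

Sample size formula (two-sample t-test, normal approximation):
n = 2 · ((z_{α/2} + z_β) / d)²

z_{α/2} = 1.645 (for α = 0.1, two-sided)
z_β = 0.772 (for power = 0.78)
d = 0.9

n = 2 · ((1.645 + 0.772) / 0.9)²
n = 2 · (2.686)²
n ≈ 14.43
Round up to the next whole number: n = 15 per group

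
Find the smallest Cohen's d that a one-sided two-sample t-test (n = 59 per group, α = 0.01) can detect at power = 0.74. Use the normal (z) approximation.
d ≈ 0.55

Minimum detectable effect (two-sample t-test, normal approximation):
d = (z_α + z_β) / √(n/2)
d = (2.326 + 0.643) / √(59/2)
d = 2.970 / 5.431
d ≈ 0.55

By Cohen's convention (0.2 small / 0.5 medium / 0.8 large): medium effect.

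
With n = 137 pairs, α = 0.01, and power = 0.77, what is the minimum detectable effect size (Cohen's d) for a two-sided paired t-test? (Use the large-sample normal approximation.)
d ≈ 0.28

Minimum detectable effect (paired t-test, normal approximation):
d = (z_{α/2} + z_β) / √n
d = (2.576 + 0.739) / √137
d = 3.315 / 11.705
d ≈ 0.28

By Cohen's convention (0.2 small / 0.5 medium / 0.8 large): small effect.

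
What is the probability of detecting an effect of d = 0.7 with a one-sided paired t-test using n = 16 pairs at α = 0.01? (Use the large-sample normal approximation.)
Power ≈ 0.68

Power calculation (paired t-test, normal approximation):
z_β = d · √n - z_α
z_β = 0.7 · √16 - 2.326
z_β = 0.7 · 4.000 - 2.326
z_β = 0.474

Power = Φ(z_β) = Φ(0.474) ≈ 0.682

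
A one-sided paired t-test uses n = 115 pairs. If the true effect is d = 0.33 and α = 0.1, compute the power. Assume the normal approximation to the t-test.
Power ≈ 0.99

Power calculation (paired t-test, normal approximation):
z_β = d · √n - z_α
z_β = 0.33 · √115 - 1.282
z_β = 0.33 · 10.724 - 1.282
z_β = 2.257

Power = Φ(z_β) = Φ(2.257) ≈ 0.988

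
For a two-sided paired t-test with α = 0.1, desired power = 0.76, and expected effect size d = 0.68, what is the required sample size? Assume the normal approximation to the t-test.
n = 12 pairs

Sample size formula (paired t-test, normal approximation):
n = ((z_{α/2} + z_β) / d)²

z_{α/2} = 1.645 (for α = 0.1, two-sided)
z_β = 0.706 (for power = 0.76)
d = 0.68

n = ((1.645 + 0.706) / 0.68)²
n = (3.457)²
n ≈ 11.95
Round up to the next whole number: n = 12 pairs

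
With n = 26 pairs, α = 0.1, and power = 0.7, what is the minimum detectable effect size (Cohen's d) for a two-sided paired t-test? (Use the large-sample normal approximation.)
d ≈ 0.43

Minimum detectable effect (paired t-test, normal approximation):
d = (z_{α/2} + z_β) / √n
d = (1.645 + 0.524) / √26
d = 2.169 / 5.099
d ≈ 0.43

By Cohen's convention (0.2 small / 0.5 medium / 0.8 large): small effect.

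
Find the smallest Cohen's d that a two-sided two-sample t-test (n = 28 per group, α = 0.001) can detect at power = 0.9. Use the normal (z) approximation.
d ≈ 1.22

Minimum detectable effect (two-sample t-test, normal approximation):
d = (z_{α/2} + z_β) / √(n/2)
d = (3.291 + 1.282) / √(28/2)
d = 4.572 / 3.742
d ≈ 1.22

By Cohen's convention (0.2 small / 0.5 medium / 0.8 large): large effect.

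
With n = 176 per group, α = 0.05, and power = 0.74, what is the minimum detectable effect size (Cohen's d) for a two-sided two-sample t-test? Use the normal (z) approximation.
d ≈ 0.28

Minimum detectable effect (two-sample t-test, normal approximation):
d = (z_{α/2} + z_β) / √(n/2)
d = (1.960 + 0.643) / √(176/2)
d = 2.603 / 9.381
d ≈ 0.28

By Cohen's convention (0.2 small / 0.5 medium / 0.8 large): small effect.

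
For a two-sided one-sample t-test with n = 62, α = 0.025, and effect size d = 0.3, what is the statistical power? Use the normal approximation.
Power ≈ 0.55

Power calculation (one-sample t-test, normal approximation):
z_β = d · √n - z_{α/2}
z_β = 0.3 · √62 - 2.241
z_β = 0.3 · 7.874 - 2.241
z_β = 0.121

Power = Φ(z_β) = Φ(0.121) ≈ 0.548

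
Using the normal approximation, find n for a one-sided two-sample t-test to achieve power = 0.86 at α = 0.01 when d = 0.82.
n = 35 per group

Sample size formula (two-sample t-test, normal approximation):
n = 2 · ((z_α + z_β) / d)²

z_α = 2.326 (for α = 0.01, one-sided)
z_β = 1.080 (for power = 0.86)
d = 0.82

n = 2 · ((2.326 + 1.080) / 0.82)²
n = 2 · (4.154)²
n ≈ 34.51
Round up to the next whole number: n = 35 per group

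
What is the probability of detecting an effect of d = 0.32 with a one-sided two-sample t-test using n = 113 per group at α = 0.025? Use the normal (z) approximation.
Power ≈ 0.67

Power calculation (two-sample t-test, normal approximation):
z_β = d · √(n/2) - z_α
z_β = 0.32 · √(113/2) - 1.960
z_β = 0.32 · 7.517 - 1.960
z_β = 0.445

Power = Φ(z_β) = Φ(0.445) ≈ 0.672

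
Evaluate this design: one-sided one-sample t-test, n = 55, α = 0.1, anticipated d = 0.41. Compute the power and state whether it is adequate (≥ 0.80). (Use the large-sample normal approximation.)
Power ≈ 0.96; the study is adequately powered (power ≥ 0.80)

Power calculation (one-sample t-test, normal approximation):
z_β = d · √n - z_α
z_β = 0.41 · √55 - 1.282
z_β = 0.41 · 7.416 - 1.282
z_β = 1.759

Power = Φ(z_β) = Φ(1.759) ≈ 0.961

Effect size d = 0.41 is small by Cohen's convention (0.2/0.5/0.8).

Threshold: power ≥ 0.80 is conventionally adequate.
Power ≈ 0.96 → the study is adequately powered (power ≥ 0.80).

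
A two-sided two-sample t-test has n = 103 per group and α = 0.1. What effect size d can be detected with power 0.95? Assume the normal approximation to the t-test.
d ≈ 0.46

Minimum detectable effect (two-sample t-test, normal approximation):
d = (z_{α/2} + z_β) / √(n/2)
d = (1.645 + 1.645) / √(103/2)
d = 3.290 / 7.176
d ≈ 0.46

By Cohen's convention (0.2 small / 0.5 medium / 0.8 large): small effect.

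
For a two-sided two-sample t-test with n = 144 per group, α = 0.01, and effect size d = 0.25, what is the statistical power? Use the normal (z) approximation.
Power ≈ 0.32

Power calculation (two-sample t-test, normal approximation):
z_β = d · √(n/2) - z_{α/2}
z_β = 0.25 · √(144/2) - 2.576
z_β = 0.25 · 8.485 - 2.576
z_β = -0.455

Power = Φ(z_β) = Φ(-0.455) ≈ 0.325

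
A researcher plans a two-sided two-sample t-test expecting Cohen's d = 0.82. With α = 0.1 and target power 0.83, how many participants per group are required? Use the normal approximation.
n = 21 per group

Sample size formula (two-sample t-test, normal approximation):
n = 2 · ((z_{α/2} + z_β) / d)²

z_{α/2} = 1.645 (for α = 0.1, two-sided)
z_β = 0.954 (for power = 0.83)
d = 0.82

n = 2 · ((1.645 + 0.954) / 0.82)²
n = 2 · (3.170)²
n ≈ 20.10
Round up to the next whole number: n = 21 per group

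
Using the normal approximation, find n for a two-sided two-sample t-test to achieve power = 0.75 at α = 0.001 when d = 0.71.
n = 63 per group

Sample size formula (two-sample t-test, normal approximation):
n = 2 · ((z_{α/2} + z_β) / d)²

z_{α/2} = 3.291 (for α = 0.001, two-sided)
z_β = 0.674 (for power = 0.75)
d = 0.71

n = 2 · ((3.291 + 0.674) / 0.71)²
n = 2 · (5.585)²
n ≈ 62.38
Round up to the next whole number: n = 63 per group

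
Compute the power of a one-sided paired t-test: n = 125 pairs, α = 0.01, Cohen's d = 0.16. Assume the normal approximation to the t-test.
Power ≈ 0.30

Power calculation (paired t-test, normal approximation):
z_β = d · √n - z_α
z_β = 0.16 · √125 - 2.326
z_β = 0.16 · 11.180 - 2.326
z_β = -0.537

Power = Φ(z_β) = Φ(-0.537) ≈ 0.295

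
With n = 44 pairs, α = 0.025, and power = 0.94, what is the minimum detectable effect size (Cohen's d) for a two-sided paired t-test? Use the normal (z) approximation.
d ≈ 0.57

Minimum detectable effect (paired t-test, normal approximation):
d = (z_{α/2} + z_β) / √n
d = (2.241 + 1.555) / √44
d = 3.796 / 6.633
d ≈ 0.57

By Cohen's convention (0.2 small / 0.5 medium / 0.8 large): medium effect.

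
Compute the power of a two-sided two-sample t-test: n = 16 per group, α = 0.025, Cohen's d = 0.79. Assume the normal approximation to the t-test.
Power ≈ 0.50

Power calculation (two-sample t-test, normal approximation):
z_β = d · √(n/2) - z_{α/2}
z_β = 0.79 · √(16/2) - 2.241
z_β = 0.79 · 2.828 - 2.241
z_β = -0.007

Power = Φ(z_β) = Φ(-0.007) ≈ 0.497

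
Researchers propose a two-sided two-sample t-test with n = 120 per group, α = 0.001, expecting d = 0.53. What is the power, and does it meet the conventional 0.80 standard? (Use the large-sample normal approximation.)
Power ≈ 0.79; the study is underpowered (power < 0.80)

Power calculation (two-sample t-test, normal approximation):
z_β = d · √(n/2) - z_{α/2}
z_β = 0.53 · √(120/2) - 3.291
z_β = 0.53 · 7.746 - 3.291
z_β = 0.815

Power = Φ(z_β) = Φ(0.815) ≈ 0.792

Effect size d = 0.53 is medium by Cohen's convention (0.2/0.5/0.8).

Threshold: power ≥ 0.80 is conventionally adequate.
Power ≈ 0.79 → the study is underpowered (power < 0.80).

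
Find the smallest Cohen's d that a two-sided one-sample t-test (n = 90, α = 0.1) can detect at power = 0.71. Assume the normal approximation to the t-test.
d ≈ 0.23

Minimum detectable effect (one-sample t-test, normal approximation):
d = (z_{α/2} + z_β) / √n
d = (1.645 + 0.553) / √90
d = 2.198 / 9.487
d ≈ 0.23

By Cohen's convention (0.2 small / 0.5 medium / 0.8 large): small effect.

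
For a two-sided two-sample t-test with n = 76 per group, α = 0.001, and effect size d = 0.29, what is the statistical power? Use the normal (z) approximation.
Power ≈ 0.07

Power calculation (two-sample t-test, normal approximation):
z_β = d · √(n/2) - z_{α/2}
z_β = 0.29 · √(76/2) - 3.291
z_β = 0.29 · 6.164 - 3.291
z_β = -1.503

Power = Φ(z_β) = Φ(-1.503) ≈ 0.066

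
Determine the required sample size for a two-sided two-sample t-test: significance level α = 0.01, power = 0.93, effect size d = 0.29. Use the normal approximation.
n = 391 per group

Sample size formula (two-sample t-test, normal approximation):
n = 2 · ((z_{α/2} + z_β) / d)²

z_{α/2} = 2.576 (for α = 0.01, two-sided)
z_β = 1.476 (for power = 0.93)
d = 0.29

n = 2 · ((2.576 + 1.476) / 0.29)²
n = 2 · (13.972)²
n ≈ 390.43
Round up to the next whole number: n = 391 per group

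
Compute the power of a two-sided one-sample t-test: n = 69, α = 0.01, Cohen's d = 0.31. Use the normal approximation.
Power ≈ 0.50

Power calculation (one-sample t-test, normal approximation):
z_β = d · √n - z_{α/2}
z_β = 0.31 · √69 - 2.576
z_β = 0.31 · 8.307 - 2.576
z_β = -0.001

Power = Φ(z_β) = Φ(-0.001) ≈ 0.500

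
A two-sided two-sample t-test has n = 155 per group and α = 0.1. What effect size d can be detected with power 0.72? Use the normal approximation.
d ≈ 0.25

Minimum detectable effect (two-sample t-test, normal approximation):
d = (z_{α/2} + z_β) / √(n/2)
d = (1.645 + 0.583) / √(155/2)
d = 2.228 / 8.803
d ≈ 0.25

By Cohen's convention (0.2 small / 0.5 medium / 0.8 large): small effect.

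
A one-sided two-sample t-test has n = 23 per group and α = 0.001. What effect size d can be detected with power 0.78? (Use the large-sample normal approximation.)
d ≈ 1.14

Minimum detectable effect (two-sample t-test, normal approximation):
d = (z_α + z_β) / √(n/2)
d = (3.090 + 0.772) / √(23/2)
d = 3.862 / 3.391
d ≈ 1.14

By Cohen's convention (0.2 small / 0.5 medium / 0.8 large): large effect.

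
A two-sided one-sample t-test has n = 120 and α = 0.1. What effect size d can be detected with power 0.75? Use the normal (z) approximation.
d ≈ 0.21

Minimum detectable effect (one-sample t-test, normal approximation):
d = (z_{α/2} + z_β) / √n
d = (1.645 + 0.674) / √120
d = 2.319 / 10.954
d ≈ 0.21

By Cohen's convention (0.2 small / 0.5 medium / 0.8 large): small effect.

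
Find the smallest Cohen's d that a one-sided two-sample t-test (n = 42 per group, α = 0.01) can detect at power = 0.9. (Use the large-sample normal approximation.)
d ≈ 0.79

Minimum detectable effect (two-sample t-test, normal approximation):
d = (z_α + z_β) / √(n/2)
d = (2.326 + 1.282) / √(42/2)
d = 3.608 / 4.583
d ≈ 0.79

By Cohen's convention (0.2 small / 0.5 medium / 0.8 large): medium effect.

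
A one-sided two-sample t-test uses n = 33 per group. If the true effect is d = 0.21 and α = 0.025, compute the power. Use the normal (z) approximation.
Power ≈ 0.13

Power calculation (two-sample t-test, normal approximation):
z_β = d · √(n/2) - z_α
z_β = 0.21 · √(33/2) - 1.960
z_β = 0.21 · 4.062 - 1.960
z_β = -1.107

Power = Φ(z_β) = Φ(-1.107) ≈ 0.134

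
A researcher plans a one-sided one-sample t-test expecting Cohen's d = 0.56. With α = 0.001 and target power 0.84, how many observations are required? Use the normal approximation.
n = 54

Sample size formula (one-sample t-test, normal approximation):
n = ((z_α + z_β) / d)²

z_α = 3.090 (for α = 0.001, one-sided)
z_β = 0.994 (for power = 0.84)
d = 0.56

n = ((3.090 + 0.994) / 0.56)²
n = (7.293)²
n ≈ 53.19
Round up to the next whole number: n = 54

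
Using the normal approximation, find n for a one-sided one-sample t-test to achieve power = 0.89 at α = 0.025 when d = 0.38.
n = 71

Sample size formula (one-sample t-test, normal approximation):
n = ((z_α + z_β) / d)²

z_α = 1.960 (for α = 0.025, one-sided)
z_β = 1.227 (for power = 0.89)
d = 0.38

n = ((1.960 + 1.227) / 0.38)²
n = (8.387)²
n ≈ 70.34
Round up to the next whole number: n = 71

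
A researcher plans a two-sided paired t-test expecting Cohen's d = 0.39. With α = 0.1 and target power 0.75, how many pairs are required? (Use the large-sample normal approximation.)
n = 36 pairs

Sample size formula (paired t-test, normal approximation):
n = ((z_{α/2} + z_β) / d)²

z_{α/2} = 1.645 (for α = 0.1, two-sided)
z_β = 0.674 (for power = 0.75)
d = 0.39

n = ((1.645 + 0.674) / 0.39)²
n = (5.946)²
n ≈ 35.35
Round up to the next whole number: n = 36 pairs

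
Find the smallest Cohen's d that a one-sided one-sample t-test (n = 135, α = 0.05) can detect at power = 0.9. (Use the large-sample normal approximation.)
d ≈ 0.25

Minimum detectable effect (one-sample t-test, normal approximation):
d = (z_α + z_β) / √n
d = (1.645 + 1.282) / √135
d = 2.926 / 11.619
d ≈ 0.25

By Cohen's convention (0.2 small / 0.5 medium / 0.8 large): small effect.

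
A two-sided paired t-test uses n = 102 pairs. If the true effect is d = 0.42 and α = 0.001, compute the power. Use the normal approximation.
Power ≈ 0.83

Power calculation (paired t-test, normal approximation):
z_β = d · √n - z_{α/2}
z_β = 0.42 · √102 - 3.291
z_β = 0.42 · 10.100 - 3.291
z_β = 0.951

Power = Φ(z_β) = Φ(0.951) ≈ 0.829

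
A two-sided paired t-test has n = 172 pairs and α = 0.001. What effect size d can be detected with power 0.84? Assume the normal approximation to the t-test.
d ≈ 0.33

Minimum detectable effect (paired t-test, normal approximation):
d = (z_{α/2} + z_β) / √n
d = (3.291 + 0.994) / √172
d = 4.285 / 13.115
d ≈ 0.33

By Cohen's convention (0.2 small / 0.5 medium / 0.8 large): small effect.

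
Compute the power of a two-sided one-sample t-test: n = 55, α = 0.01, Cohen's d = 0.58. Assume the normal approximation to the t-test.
Power ≈ 0.96

Power calculation (one-sample t-test, normal approximation):
z_β = d · √n - z_{α/2}
z_β = 0.58 · √55 - 2.576
z_β = 0.58 · 7.416 - 2.576
z_β = 1.726

Power = Φ(z_β) = Φ(1.726) ≈ 0.958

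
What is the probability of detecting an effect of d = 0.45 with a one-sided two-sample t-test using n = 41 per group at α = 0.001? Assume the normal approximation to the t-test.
Power ≈ 0.15

Power calculation (two-sample t-test, normal approximation):
z_β = d · √(n/2) - z_α
z_β = 0.45 · √(41/2) - 3.090
z_β = 0.45 · 4.528 - 3.090
z_β = -1.053

Power = Φ(z_β) = Φ(-1.053) ≈ 0.146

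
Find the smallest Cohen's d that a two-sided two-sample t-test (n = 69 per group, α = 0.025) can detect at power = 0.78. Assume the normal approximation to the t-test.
d ≈ 0.51

Minimum detectable effect (two-sample t-test, normal approximation):
d = (z_{α/2} + z_β) / √(n/2)
d = (2.241 + 0.772) / √(69/2)
d = 3.014 / 5.874
d ≈ 0.51

By Cohen's convention (0.2 small / 0.5 medium / 0.8 large): medium effect.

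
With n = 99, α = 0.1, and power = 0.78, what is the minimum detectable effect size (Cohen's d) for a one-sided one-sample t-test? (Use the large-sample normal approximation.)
d ≈ 0.21

Minimum detectable effect (one-sample t-test, normal approximation):
d = (z_α + z_β) / √n
d = (1.282 + 0.772) / √99
d = 2.054 / 9.950
d ≈ 0.21

By Cohen's convention (0.2 small / 0.5 medium / 0.8 large): small effect.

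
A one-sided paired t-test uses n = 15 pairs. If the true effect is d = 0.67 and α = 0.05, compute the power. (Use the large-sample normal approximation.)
Power ≈ 0.83

Power calculation (paired t-test, normal approximation):
z_β = d · √n - z_α
z_β = 0.67 · √15 - 1.645
z_β = 0.67 · 3.873 - 1.645
z_β = 0.950

Power = Φ(z_β) = Φ(0.950) ≈ 0.829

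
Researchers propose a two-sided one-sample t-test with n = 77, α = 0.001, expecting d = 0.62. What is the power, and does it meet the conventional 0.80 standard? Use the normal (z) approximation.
Power ≈ 0.98; the study is adequately powered (power ≥ 0.80)

Power calculation (one-sample t-test, normal approximation):
z_β = d · √n - z_{α/2}
z_β = 0.62 · √77 - 3.291
z_β = 0.62 · 8.775 - 3.291
z_β = 2.150

Power = Φ(z_β) = Φ(2.150) ≈ 0.984

Effect size d = 0.62 is medium by Cohen's convention (0.2/0.5/0.8).

Threshold: power ≥ 0.80 is conventionally adequate.
Power ≈ 0.98 → the study is adequately powered (power ≥ 0.80).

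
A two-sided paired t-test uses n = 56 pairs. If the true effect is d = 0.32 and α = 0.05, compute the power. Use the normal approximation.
Power ≈ 0.67

Power calculation (paired t-test, normal approximation):
z_β = d · √n - z_{α/2}
z_β = 0.32 · √56 - 1.960
z_β = 0.32 · 7.483 - 1.960
z_β = 0.435

Power = Φ(z_β) = Φ(0.435) ≈ 0.668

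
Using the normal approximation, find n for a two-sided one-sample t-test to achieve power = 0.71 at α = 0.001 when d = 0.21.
n = 336

Sample size formula (one-sample t-test, normal approximation):
n = ((z_{α/2} + z_β) / d)²

z_{α/2} = 3.291 (for α = 0.001, two-sided)
z_β = 0.553 (for power = 0.71)
d = 0.21

n = ((3.291 + 0.553) / 0.21)²
n = (18.305)²
n ≈ 335.07
Round up to the next whole number: n = 336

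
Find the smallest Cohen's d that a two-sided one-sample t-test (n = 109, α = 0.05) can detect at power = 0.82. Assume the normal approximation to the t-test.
d ≈ 0.28

Minimum detectable effect (one-sample t-test, normal approximation):
d = (z_{α/2} + z_β) / √n
d = (1.960 + 0.915) / √109
d = 2.875 / 10.440
d ≈ 0.28

By Cohen's convention (0.2 small / 0.5 medium / 0.8 large): small effect.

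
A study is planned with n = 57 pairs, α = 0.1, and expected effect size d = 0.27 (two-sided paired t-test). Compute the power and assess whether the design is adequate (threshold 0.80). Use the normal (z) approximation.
Power ≈ 0.65; the study is underpowered (power < 0.80)

Power calculation (paired t-test, normal approximation):
z_β = d · √n - z_{α/2}
z_β = 0.27 · √57 - 1.645
z_β = 0.27 · 7.550 - 1.645
z_β = 0.394

Power = Φ(z_β) = Φ(0.394) ≈ 0.653

Effect size d = 0.27 is small by Cohen's convention (0.2/0.5/0.8).

Threshold: power ≥ 0.80 is conventionally adequate.
Power ≈ 0.65 → the study is underpowered (power < 0.80).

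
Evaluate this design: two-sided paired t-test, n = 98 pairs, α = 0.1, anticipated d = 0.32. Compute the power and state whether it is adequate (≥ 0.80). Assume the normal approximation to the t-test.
Power ≈ 0.94; the study is adequately powered (power ≥ 0.80)

Power calculation (paired t-test, normal approximation):
z_β = d · √n - z_{α/2}
z_β = 0.32 · √98 - 1.645
z_β = 0.32 · 9.899 - 1.645
z_β = 1.523

Power = Φ(z_β) = Φ(1.523) ≈ 0.936

Effect size d = 0.32 is small by Cohen's convention (0.2/0.5/0.8).

Threshold: power ≥ 0.80 is conventionally adequate.
Power ≈ 0.94 → the study is adequately powered (power ≥ 0.80).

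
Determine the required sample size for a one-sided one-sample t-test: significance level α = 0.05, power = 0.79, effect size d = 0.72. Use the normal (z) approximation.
n = 12

Sample size formula (one-sample t-test, normal approximation):
n = ((z_α + z_β) / d)²

z_α = 1.645 (for α = 0.05, one-sided)
z_β = 0.806 (for power = 0.79)
d = 0.72

n = ((1.645 + 0.806) / 0.72)²
n = (3.404)²
n ≈ 11.59
Round up to the next whole number: n = 12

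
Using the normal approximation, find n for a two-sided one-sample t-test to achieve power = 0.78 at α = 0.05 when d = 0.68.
n = 17

Sample size formula (one-sample t-test, normal approximation):
n = ((z_{α/2} + z_β) / d)²

z_{α/2} = 1.960 (for α = 0.05, two-sided)
z_β = 0.772 (for power = 0.78)
d = 0.68

n = ((1.960 + 0.772) / 0.68)²
n = (4.018)²
n ≈ 16.14
Round up to the next whole number: n = 17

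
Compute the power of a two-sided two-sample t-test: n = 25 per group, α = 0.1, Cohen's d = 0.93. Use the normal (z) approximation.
Power ≈ 0.95

Power calculation (two-sample t-test, normal approximation):
z_β = d · √(n/2) - z_{α/2}
z_β = 0.93 · √(25/2) - 1.645
z_β = 0.93 · 3.536 - 1.645
z_β = 1.643

Power = Φ(z_β) = Φ(1.643) ≈ 0.950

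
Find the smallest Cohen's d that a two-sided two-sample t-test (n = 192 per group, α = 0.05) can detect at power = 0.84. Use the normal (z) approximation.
d ≈ 0.30

Minimum detectable effect (two-sample t-test, normal approximation):
d = (z_{α/2} + z_β) / √(n/2)
d = (1.960 + 0.994) / √(192/2)
d = 2.954 / 9.798
d ≈ 0.30

By Cohen's convention (0.2 small / 0.5 medium / 0.8 large): small effect.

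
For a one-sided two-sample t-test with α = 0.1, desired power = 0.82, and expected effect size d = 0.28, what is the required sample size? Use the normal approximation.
n = 124 per group

Sample size formula (two-sample t-test, normal approximation):
n = 2 · ((z_α + z_β) / d)²

z_α = 1.282 (for α = 0.1, one-sided)
z_β = 0.915 (for power = 0.82)
d = 0.28

n = 2 · ((1.282 + 0.915) / 0.28)²
n = 2 · (7.846)²
n ≈ 123.12
Round up to the next whole number: n = 124 per group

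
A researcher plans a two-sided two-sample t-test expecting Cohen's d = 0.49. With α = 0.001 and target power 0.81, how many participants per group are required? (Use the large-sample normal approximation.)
n = 145 per group

Sample size formula (two-sample t-test, normal approximation):
n = 2 · ((z_{α/2} + z_β) / d)²

z_{α/2} = 3.291 (for α = 0.001, two-sided)
z_β = 0.878 (for power = 0.81)
d = 0.49

n = 2 · ((3.291 + 0.878) / 0.49)²
n = 2 · (8.508)²
n ≈ 144.77
Round up to the next whole number: n = 145 per group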